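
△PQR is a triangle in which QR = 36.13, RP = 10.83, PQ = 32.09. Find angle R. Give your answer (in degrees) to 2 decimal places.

∠R ≈ 59.86°

By the law of cosines, cos R = (QR² + RP² − PQ²) / (2·QR·RP) ≈ 0.50206, so ∠R ≈ 59.86°.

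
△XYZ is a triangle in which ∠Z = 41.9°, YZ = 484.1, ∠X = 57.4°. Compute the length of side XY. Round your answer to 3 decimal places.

The third angle is ∠Y = 180° − ∠Z − ∠X = 80.70°.
Law of sines: XY = YZ·sin Z/sin X ≈ 383.76.

383.758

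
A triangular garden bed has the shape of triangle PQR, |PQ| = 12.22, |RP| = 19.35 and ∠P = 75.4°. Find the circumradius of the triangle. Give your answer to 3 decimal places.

10.392

By the law of cosines, |QR|² = |RP|² + |PQ|² − 2·|RP|·|PQ|·cos P = 404.54, so |QR| ≈ 20.113.
Area = ½·|RP|·|PQ|·sin P ≈ 114.41.
Circumradius = |QR|/(2 sin P) ≈ 10.392.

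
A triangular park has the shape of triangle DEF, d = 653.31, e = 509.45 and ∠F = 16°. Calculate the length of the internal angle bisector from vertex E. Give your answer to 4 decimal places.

304.0271

By the law of cosines, f² = d² + e² − 2·d·e·cos F = 46482, so f ≈ 215.6.
Law of cosines again: cos E = (f² + d² − e²)/(2·f·d) ≈ 0.75880, so ∠E ≈ 40.64°.
The bisector from E has length 2·f·d·cos(∠E/2)/(f+d) ≈ 304.03.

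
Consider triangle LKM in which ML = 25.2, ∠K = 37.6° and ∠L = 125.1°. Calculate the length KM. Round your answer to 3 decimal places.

33.791

The third angle is ∠M = 180° − ∠L − ∠K = 17.30°.
Law of sines: KM = ML·sin L/sin K ≈ 33.791.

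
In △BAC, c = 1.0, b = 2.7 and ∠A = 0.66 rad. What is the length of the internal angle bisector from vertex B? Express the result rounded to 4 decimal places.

t_B ≈ 0.6226

By the law of cosines, a² = c² + b² − 2·c·b·cos A = 4.024, so a ≈ 2.006.
Law of cosines again: cos B = (a² + c² − b²)/(2·a·c) ≈ -0.56479, so ∠B ≈ 2.171 rad.
The bisector from B has length 2·a·c·cos(∠B/2)/(a+c) ≈ 0.62259.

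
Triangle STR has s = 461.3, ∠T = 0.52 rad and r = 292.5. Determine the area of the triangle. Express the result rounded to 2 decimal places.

area ≈ 33522.08

Area = ½·r·s·sin T ≈ 33522.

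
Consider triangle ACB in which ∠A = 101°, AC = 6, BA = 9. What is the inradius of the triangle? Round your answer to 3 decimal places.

r ≈ 1.983

By the law of cosines, CB² = BA² + AC² − 2·BA·AC·cos A = 137.61, so CB ≈ 11.731.
Area = ½·BA·AC·sin A ≈ 26.504.
Semiperimeter s = (11.731+9+6)/2 = 13.365.
Inradius = area/s = 26.504/13.365 ≈ 1.983.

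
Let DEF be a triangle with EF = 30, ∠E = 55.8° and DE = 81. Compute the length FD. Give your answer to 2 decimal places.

68.77

By the law of cosines, FD² = DE² + EF² − 2·DE·EF·cos E = 4729.3, so FD ≈ 68.77.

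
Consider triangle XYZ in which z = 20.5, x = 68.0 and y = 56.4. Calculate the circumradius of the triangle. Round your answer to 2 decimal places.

R ≈ 37.91

By the law of cosines, cos X = (y² + z² − x²) / (2·y·z) ≈ -0.44231, so ∠X ≈ 116.25°.
Circumradius = x/(2 sin X) ≈ 37.91.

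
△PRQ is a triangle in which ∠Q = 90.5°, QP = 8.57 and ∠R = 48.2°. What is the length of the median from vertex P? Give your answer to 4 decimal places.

m_P ≈ 9.4024

The third angle is ∠P = 180° − ∠R − ∠Q = 41.30°.
Law of sines: RQ = QP·sin P/sin R ≈ 7.5874.
Law of sines: PR = QP·sin Q/sin R ≈ 11.496.
Median from P: ½√(2·QP² + 2·PR² − RQ²) ≈ 9.4024.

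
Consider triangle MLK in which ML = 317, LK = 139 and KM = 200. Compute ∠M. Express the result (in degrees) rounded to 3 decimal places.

By the law of cosines, cos M = (KM² + ML² − LK²) / (2·KM·ML) ≈ 0.95558, so ∠M ≈ 17.14°.

∠M ≈ 17.141°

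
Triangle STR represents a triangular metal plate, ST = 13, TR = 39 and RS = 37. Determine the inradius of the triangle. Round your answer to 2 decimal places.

Semiperimeter s = (39 + 37 + 13)/2 = 44.5.
Heron's formula: area = √(44.5·5.5·7.5·31.5) ≈ 240.46.
Inradius = area/s = 240.46/44.5 ≈ 5.4037.

5.40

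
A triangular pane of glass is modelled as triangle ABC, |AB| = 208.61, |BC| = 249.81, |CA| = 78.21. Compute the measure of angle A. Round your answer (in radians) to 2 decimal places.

∠A ≈ 1.97 rad

By the law of cosines, cos A = (|CA|² + |AB|² − |BC|²) / (2·|CA|·|AB|) ≈ -0.39135, so ∠A ≈ 1.9729 rad.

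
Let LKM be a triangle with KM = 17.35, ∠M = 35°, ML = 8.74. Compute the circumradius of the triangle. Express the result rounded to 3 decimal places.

R ≈ 9.900

By the law of cosines, LK² = KM² + ML² − 2·KM·ML·cos M = 128.98, so LK ≈ 11.357.
Area = ½·KM·ML·sin M ≈ 43.488.
Circumradius = LK/(2 sin M) ≈ 9.9001.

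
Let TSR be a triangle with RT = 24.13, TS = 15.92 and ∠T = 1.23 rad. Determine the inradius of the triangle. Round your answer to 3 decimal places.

By the law of cosines, SR² = RT² + TS² − 2·RT·TS·cos T = 578.91, so SR ≈ 24.061.
Area = ½·RT·TS·sin T ≈ 181.03.
Semiperimeter s = (24.061+24.13+15.92)/2 = 32.055.
Inradius = area/s = 181.03/32.055 ≈ 5.6474.

5.647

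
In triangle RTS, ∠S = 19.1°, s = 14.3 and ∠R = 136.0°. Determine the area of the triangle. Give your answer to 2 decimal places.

area ≈ 91.39

The third angle is ∠T = 180° − ∠S − ∠R = 24.90°.
Law of sines: r = s·sin R/sin S ≈ 30.358.
Law of sines: t = s·sin T/sin S ≈ 18.4.
Area = ½·s·r·sin T ≈ 91.389.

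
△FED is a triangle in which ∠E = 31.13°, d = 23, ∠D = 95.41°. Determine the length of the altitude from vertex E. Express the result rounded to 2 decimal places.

The third angle is ∠F = 180° − ∠E − ∠D = 53.46°.
Law of sines: f = d·sin F/sin D ≈ 18.562.
Law of sines: e = d·sin E/sin D ≈ 11.944.
Area = ½·d·f·sin E ≈ 110.36.
The altitude from E has length 2·area/e ≈ 18.479.

h_E ≈ 18.48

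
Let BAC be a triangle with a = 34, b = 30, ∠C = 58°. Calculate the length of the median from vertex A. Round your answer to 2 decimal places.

m_A ≈ 25.47

By the law of cosines, c² = b² + a² − 2·b·a·cos C = 974.96, so c ≈ 31.224.
Median from A: ½√(2·c² + 2·b² − a²) ≈ 25.465.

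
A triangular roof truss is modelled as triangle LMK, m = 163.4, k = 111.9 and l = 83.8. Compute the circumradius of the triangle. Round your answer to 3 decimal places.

By the law of cosines, cos L = (m² + k² − l²) / (2·m·k) ≈ 0.88049, so ∠L ≈ 0.4939 rad.
Circumradius = l/(2 sin L) ≈ 88.386.

R ≈ 88.386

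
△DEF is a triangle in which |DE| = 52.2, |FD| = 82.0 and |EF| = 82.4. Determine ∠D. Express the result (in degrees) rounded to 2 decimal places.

71.90

By the law of cosines, cos D = (|FD|² + |DE|² − |EF|²) / (2·|FD|·|DE|) ≈ 0.31061, so ∠D ≈ 71.90°.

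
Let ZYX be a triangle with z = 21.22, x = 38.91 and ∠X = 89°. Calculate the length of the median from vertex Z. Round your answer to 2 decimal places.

Law of sines: sin Z = z·sin X/x ≈ 0.54528.
Since x ≥ z, only the acute value applies: ∠Z ≈ 33.04°.
Then ∠Y = 180° − ∠X − ∠Z ≈ 57.96°.
Law of sines gives y = x·sin Y/sin X ≈ 32.987.
Median from Z: ½√(2·y² + 2·x² − z²) ≈ 34.474.

34.47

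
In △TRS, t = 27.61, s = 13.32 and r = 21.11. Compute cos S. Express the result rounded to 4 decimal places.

cos S ≈ 0.8840

By the law of cosines, cos S = (t² + r² − s²) / (2·t·r) ≈ 0.88404, so ∠S ≈ 27.87°.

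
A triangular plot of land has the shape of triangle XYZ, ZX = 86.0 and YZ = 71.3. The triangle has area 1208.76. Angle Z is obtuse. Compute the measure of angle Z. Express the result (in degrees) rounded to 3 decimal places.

156.780

From area = ½·YZ·ZX·sin Z, we get sin Z = 2·area/(YZ·ZX) ≈ 0.39426.
Taking the obtuse solution, ∠Z ≈ 156.78°.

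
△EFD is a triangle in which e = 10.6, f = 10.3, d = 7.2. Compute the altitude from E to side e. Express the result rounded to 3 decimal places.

Semiperimeter s = (10.6 + 10.3 + 7.2)/2 = 14.05.
Heron's formula: area = √(14.05·3.45·3.75·6.85) ≈ 35.287.
The altitude from E has length 2·area/e ≈ 6.6578.

h_E ≈ 6.658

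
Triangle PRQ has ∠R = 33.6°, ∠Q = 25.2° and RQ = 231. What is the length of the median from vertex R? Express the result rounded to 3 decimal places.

The third angle is ∠P = 180° − ∠R − ∠Q = 121.20°.
Law of sines: QP = RQ·sin R/sin P ≈ 149.45.
Law of sines: PR = RQ·sin Q/sin P ≈ 114.99.
Median from R: ½√(2·PR² + 2·RQ² − QP²) ≈ 166.46.

166.456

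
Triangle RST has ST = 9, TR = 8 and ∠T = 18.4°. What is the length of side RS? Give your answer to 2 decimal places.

2.89

By the law of cosines, RS² = ST² + TR² − 2·ST·TR·cos T = 8.3619, so RS ≈ 2.8917.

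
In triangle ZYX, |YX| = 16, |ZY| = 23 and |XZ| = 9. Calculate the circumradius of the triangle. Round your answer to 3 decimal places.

15.429

By the law of cosines, cos Z = (|XZ|² + |ZY|² − |YX|²) / (2·|XZ|·|ZY|) ≈ 0.85507, so ∠Z ≈ 31.23°.
Circumradius = |YX|/(2 sin Z) ≈ 15.429.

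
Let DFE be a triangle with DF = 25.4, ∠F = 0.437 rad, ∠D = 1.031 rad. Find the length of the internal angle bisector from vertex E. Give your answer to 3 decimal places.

9.695

The third angle is ∠E = π − ∠D − ∠F = 1.674 rad.
Law of sines: FE = DF·sin D/sin E ≈ 21.904.
Law of sines: ED = DF·sin F/sin E ≈ 10.807.
The bisector from E has length 2·FE·ED·cos(∠E/2)/(FE+ED) ≈ 9.6948.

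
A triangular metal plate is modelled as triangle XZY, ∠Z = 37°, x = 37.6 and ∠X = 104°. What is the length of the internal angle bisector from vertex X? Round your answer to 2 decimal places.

The third angle is ∠Y = 180° − ∠X − ∠Z = 39.00°.
Law of sines: z = x·sin Z/sin X ≈ 23.321.
Law of sines: y = x·sin Y/sin X ≈ 24.387.
The bisector from X has length 2·z·y·cos(∠X/2)/(z+y) ≈ 14.679.

t_X ≈ 14.68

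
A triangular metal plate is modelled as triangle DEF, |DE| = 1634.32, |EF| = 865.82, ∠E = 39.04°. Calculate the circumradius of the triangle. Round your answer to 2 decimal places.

877.71

By the law of cosines, |FD|² = |DE|² + |EF|² − 2·|DE|·|EF|·cos E = 1.2225e+06, so |FD| ≈ 1105.7.
Area = ½·|DE|·|EF|·sin E ≈ 4.4564e+05.
Circumradius = |FD|/(2 sin E) ≈ 877.71.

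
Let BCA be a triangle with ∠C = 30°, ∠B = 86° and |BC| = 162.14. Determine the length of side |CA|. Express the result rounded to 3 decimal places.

The third angle is ∠A = 180° − ∠B − ∠C = 64.00°.
Law of sines: |CA| = |BC|·sin B/sin A ≈ 179.96.

179.958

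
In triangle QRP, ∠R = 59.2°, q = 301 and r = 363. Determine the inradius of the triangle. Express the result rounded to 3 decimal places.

98.540

Law of sines: sin Q = q·sin R/r ≈ 0.71225.
Since r ≥ q, only the acute value applies: ∠Q ≈ 45.42°.
Then ∠P = 180° − ∠R − ∠Q ≈ 75.38°.
Law of sines gives p = r·sin P/sin R ≈ 408.92.
Area = ½·r·q·sin P ≈ 52863.
Semiperimeter s = (301+363+408.92)/2 = 536.46.
Inradius = area/s = 52863/536.46 ≈ 98.54.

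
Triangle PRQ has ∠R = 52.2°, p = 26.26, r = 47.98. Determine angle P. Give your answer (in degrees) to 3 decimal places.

∠P ≈ 25.624°

Law of sines: sin P = p·sin R/r ≈ 0.43246.
Since r ≥ p, only the acute value applies: ∠P ≈ 25.62°.
Then ∠Q = 180° − ∠R − ∠P ≈ 102.18°.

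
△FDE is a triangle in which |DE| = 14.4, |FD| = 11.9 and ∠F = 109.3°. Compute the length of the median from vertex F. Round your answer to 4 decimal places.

Law of sines: sin E = |FD|·sin F/|DE| ≈ 0.77995.
Since |DE| ≥ |FD|, only the acute value applies: ∠E ≈ 51.26°.
Then ∠D = 180° − ∠F − ∠E ≈ 19.44°.
Law of sines gives |EF| = |DE|·sin D/sin F ≈ 5.0791.
Median from F: ½√(2·|EF|² + 2·|FD|² − |DE|²) ≈ 5.6448.

5.6448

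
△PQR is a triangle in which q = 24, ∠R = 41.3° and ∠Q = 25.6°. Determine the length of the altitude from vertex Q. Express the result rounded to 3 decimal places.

The third angle is ∠P = 180° − ∠Q − ∠R = 113.10°.
Law of sines: p = q·sin P/sin Q ≈ 51.091.
Law of sines: r = q·sin R/sin Q ≈ 36.659.
Area = ½·q·p·sin R ≈ 404.64.
The altitude from Q has length 2·area/q ≈ 33.72.

33.720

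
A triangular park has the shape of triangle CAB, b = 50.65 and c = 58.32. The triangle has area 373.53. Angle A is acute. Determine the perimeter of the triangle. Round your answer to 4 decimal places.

perimeter ≈ 124.8094

From area = ½·b·c·sin A, we get sin A = 2·area/(b·c) ≈ 0.25291.
Taking the acute solution, ∠A ≈ 14.65°.
Law of cosines then gives a ≈ 15.839.
Perimeter = 58.32 + 15.839 + 50.65 = 124.81.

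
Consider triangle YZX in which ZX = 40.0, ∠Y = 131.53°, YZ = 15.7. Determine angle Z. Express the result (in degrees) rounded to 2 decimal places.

Law of sines: sin X = YZ·sin Y/ZX ≈ 0.29383.
Since ZX ≥ YZ, only the acute value applies: ∠X ≈ 17.09°.
Then ∠Z = 180° − ∠Y − ∠X ≈ 31.38°.

∠Z ≈ 31.38°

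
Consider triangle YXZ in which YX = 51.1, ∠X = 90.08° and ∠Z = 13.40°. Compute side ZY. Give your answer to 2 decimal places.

The third angle is ∠Y = 180° − ∠X − ∠Z = 76.52°.
Law of sines: ZY = YX·sin X/sin Z ≈ 220.5.

220.50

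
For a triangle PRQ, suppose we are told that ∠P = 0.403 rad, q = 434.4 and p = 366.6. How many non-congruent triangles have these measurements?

2

q·sin P = 434.4·sin(0.403 rad) ≈ 170.4.
Since q sin P < p < q (170.4 < 366.6 < 434.4), two triangles exist.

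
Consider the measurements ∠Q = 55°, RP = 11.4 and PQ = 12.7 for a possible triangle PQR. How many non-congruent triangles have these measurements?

PQ·sin Q = 12.7·sin(55°) ≈ 10.4.
Since PQ sin Q < RP < PQ (10.4 < 11.4 < 12.7), two triangles exist.

2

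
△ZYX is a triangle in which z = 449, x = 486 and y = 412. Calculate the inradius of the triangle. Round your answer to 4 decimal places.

r ≈ 127.8427

Semiperimeter s = (449 + 412 + 486)/2 = 673.5.
Heron's formula: area = √(673.5·224.5·261.5·187.5) ≈ 86102.
Inradius = area/s = 86102/673.5 ≈ 127.84.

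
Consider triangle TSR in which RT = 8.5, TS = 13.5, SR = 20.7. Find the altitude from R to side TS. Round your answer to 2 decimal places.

Semiperimeter s = (20.7 + 8.5 + 13.5)/2 = 21.35.
Heron's formula: area = √(21.35·0.65·12.85·7.85) ≈ 37.415.
The altitude from R has length 2·area/TS ≈ 5.5429.

h_R ≈ 5.54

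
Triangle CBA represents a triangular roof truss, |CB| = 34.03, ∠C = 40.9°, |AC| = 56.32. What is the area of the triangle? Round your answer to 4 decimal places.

Area = ½·|AC|·|CB|·sin C ≈ 627.43.

627.4282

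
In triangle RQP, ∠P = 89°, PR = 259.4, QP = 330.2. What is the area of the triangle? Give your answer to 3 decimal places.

42820.417

Area = ½·QP·PR·sin P ≈ 42820.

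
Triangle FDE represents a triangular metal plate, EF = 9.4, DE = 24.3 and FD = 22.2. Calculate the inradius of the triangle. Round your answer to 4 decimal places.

Semiperimeter s = (24.3 + 9.4 + 22.2)/2 = 27.95.
Heron's formula: area = √(27.95·3.65·18.55·5.75) ≈ 104.31.
Inradius = area/s = 104.31/27.95 ≈ 3.7322.

r ≈ 3.7322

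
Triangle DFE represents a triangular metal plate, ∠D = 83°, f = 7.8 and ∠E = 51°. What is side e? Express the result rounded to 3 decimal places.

8.427

The third angle is ∠F = 180° − ∠E − ∠D = 46.00°.
Law of sines: e = f·sin E/sin F ≈ 8.4268.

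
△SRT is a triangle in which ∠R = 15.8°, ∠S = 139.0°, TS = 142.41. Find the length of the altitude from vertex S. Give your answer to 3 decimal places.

The third angle is ∠T = 180° − ∠S − ∠R = 25.20°.
Law of sines: RT = TS·sin S/sin R ≈ 343.14.
Law of sines: SR = TS·sin T/sin R ≈ 222.69.
Area = ½·TS·RT·sin T ≈ 10403.
The altitude from S has length 2·area/RT ≈ 60.635.

h_S ≈ 60.635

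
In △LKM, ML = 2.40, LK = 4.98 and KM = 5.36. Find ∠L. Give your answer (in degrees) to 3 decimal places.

∠L ≈ 85.607°

By the law of cosines, cos L = (ML² + LK² − KM²) / (2·ML·LK) ≈ 0.07659, so ∠L ≈ 85.61°.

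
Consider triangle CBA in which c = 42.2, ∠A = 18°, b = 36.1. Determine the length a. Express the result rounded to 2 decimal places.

By the law of cosines, a² = c² + b² − 2·c·b·cos A = 186.33, so a ≈ 13.65.

13.65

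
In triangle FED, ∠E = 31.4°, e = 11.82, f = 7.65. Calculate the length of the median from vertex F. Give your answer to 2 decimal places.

Law of sines: sin F = f·sin E/e ≈ 0.33720.
Since e ≥ f, only the acute value applies: ∠F ≈ 19.71°.
Then ∠D = 180° − ∠E − ∠F ≈ 128.89°.
Law of sines gives d = e·sin D/sin E ≈ 17.657.
Median from F: ½√(2·e² + 2·d² − f²) ≈ 14.53.

14.53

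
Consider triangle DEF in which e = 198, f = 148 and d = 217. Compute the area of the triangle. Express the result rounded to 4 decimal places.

14226.6592

Semiperimeter s = (217 + 198 + 148)/2 = 281.5.
Heron's formula: area = √(281.5·64.5·83.5·133.5) ≈ 14227.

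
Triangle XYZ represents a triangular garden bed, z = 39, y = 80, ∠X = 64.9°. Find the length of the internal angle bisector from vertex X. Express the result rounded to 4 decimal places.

By the law of cosines, x² = y² + z² − 2·y·z·cos X = 5274, so x ≈ 72.622.
The bisector from X has length 2·y·z·cos(∠X/2)/(y+z) ≈ 44.249.

44.2495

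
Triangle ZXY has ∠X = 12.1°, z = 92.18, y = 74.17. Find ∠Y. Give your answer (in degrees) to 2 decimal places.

By the law of cosines, x² = y² + z² − 2·y·z·cos X = 628.15, so x ≈ 25.063.
Law of cosines again: cos Y = (z² + x² − y²)/(2·z·x) ≈ 0.78434, so ∠Y ≈ 38.34°.

∠Y ≈ 38.34°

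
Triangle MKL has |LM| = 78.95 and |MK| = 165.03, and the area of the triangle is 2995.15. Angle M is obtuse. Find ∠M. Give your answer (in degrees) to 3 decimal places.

152.628

From area = ½·|LM|·|MK|·sin M, we get sin M = 2·area/(|LM|·|MK|) ≈ 0.45976.
Taking the obtuse solution, ∠M ≈ 152.63°.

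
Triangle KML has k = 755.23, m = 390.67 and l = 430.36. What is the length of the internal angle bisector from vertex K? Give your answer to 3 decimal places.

160.838

By the law of cosines, cos K = (m² + l² − k²) / (2·m·l) ≈ -0.69155, so ∠K ≈ 133.75°.
The bisector from K has length 2·m·l·cos(∠K/2)/(m+l) ≈ 160.84.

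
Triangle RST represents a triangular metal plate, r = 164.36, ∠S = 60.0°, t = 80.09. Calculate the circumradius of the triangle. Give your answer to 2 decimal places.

82.19

By the law of cosines, s² = t² + r² − 2·t·r·cos S = 20265, so s ≈ 142.36.
Area = ½·t·r·sin S ≈ 5700.
Circumradius = s/(2 sin S) ≈ 82.189.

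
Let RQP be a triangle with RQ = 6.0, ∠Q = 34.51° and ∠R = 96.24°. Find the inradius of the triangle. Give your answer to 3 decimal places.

The third angle is ∠P = 180° − ∠R − ∠Q = 49.25°.
Law of sines: QP = RQ·sin R/sin P ≈ 7.8732.
Law of sines: PR = RQ·sin Q/sin P ≈ 4.4871.
Area = ½·RQ·QP·sin Q ≈ 13.382.
Semiperimeter s = (7.8732+4.4871+6)/2 = 9.1802.
Inradius = area/s = 13.382/9.1802 ≈ 1.4577.

1.458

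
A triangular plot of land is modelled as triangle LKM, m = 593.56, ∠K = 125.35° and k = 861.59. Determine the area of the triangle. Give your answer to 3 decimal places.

area ≈ 89393.134

Law of sines: sin M = m·sin K/k ≈ 0.56190.
Since k ≥ m, only the acute value applies: ∠M ≈ 34.19°.
Then ∠L = 180° − ∠K − ∠M ≈ 20.46°.
Law of sines gives l = k·sin L/sin K ≈ 369.3.
Area = ½·k·m·sin L ≈ 89393.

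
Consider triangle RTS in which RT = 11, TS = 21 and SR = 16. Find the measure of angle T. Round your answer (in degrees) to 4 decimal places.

48.5216

By the law of cosines, cos T = (RT² + TS² − SR²) / (2·RT·TS) ≈ 0.66234, so ∠T ≈ 48.52°.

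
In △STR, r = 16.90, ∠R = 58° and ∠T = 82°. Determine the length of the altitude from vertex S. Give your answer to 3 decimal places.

The third angle is ∠S = 180° − ∠T − ∠R = 40.00°.
Law of sines: s = r·sin S/sin R ≈ 12.81.
Law of sines: t = r·sin T/sin R ≈ 19.734.
Area = ½·r·s·sin T ≈ 107.19.
The altitude from S has length 2·area/s ≈ 16.736.

16.736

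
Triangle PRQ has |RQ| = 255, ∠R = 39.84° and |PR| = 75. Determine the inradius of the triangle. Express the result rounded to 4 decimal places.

r ≈ 22.9800

By the law of cosines, |QP|² = |PR|² + |RQ|² − 2·|PR|·|RQ|·cos R = 41280, so |QP| ≈ 203.18.
Area = ½·|PR|·|RQ|·sin R ≈ 6126.2.
Semiperimeter s = (255+203.18+75)/2 = 266.59.
Inradius = area/s = 6126.2/266.59 ≈ 22.98.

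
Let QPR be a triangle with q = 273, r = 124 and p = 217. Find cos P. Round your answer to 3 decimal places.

cos P ≈ 0.632

By the law of cosines, cos P = (r² + q² − p²) / (2·r·q) ≈ 0.63240, so ∠P ≈ 50.77°.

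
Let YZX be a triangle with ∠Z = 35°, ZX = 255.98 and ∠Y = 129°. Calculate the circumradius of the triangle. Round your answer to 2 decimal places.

The third angle is ∠X = 180° − ∠Y − ∠Z = 16.00°.
Law of sines: XY = ZX·sin Z/sin Y ≈ 188.93.
Law of sines: YZ = ZX·sin X/sin Y ≈ 90.791.
Circumradius = ZX/(2 sin Y) ≈ 164.69.

164.69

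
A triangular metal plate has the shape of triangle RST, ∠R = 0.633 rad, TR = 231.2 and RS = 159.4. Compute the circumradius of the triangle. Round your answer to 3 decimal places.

117.832

By the law of cosines, ST² = TR² + RS² − 2·TR·RS·cos R = 19435, so ST ≈ 139.41.
Area = ½·TR·RS·sin R ≈ 10901.
Circumradius = ST/(2 sin R) ≈ 117.83.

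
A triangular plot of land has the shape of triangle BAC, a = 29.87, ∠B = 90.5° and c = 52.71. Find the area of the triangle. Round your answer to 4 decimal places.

area ≈ 787.1939

Area = ½·a·c·sin B ≈ 787.19.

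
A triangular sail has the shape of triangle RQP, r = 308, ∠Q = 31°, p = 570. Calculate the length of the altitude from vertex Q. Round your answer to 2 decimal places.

By the law of cosines, q² = p² + r² − 2·p·r·cos Q = 1.188e+05, so q ≈ 344.67.
Area = ½·p·r·sin Q ≈ 45210.
The altitude from Q has length 2·area/q ≈ 262.34.

262.34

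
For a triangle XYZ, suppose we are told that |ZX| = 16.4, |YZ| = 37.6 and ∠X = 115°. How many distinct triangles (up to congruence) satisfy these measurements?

1

|ZX|·sin X = 16.4·sin(115°) ≈ 14.86.
Since ∠X is not acute, a triangle exists only if |YZ| > |ZX|; here |YZ| > |ZX|, so there is exactly one triangle.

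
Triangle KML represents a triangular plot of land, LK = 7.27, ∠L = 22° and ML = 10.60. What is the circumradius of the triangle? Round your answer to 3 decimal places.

6.305

By the law of cosines, KM² = ML² + LK² − 2·ML·LK·cos L = 22.312, so KM ≈ 4.7235.
Area = ½·ML·LK·sin L ≈ 14.434.
Circumradius = KM/(2 sin L) ≈ 6.3046.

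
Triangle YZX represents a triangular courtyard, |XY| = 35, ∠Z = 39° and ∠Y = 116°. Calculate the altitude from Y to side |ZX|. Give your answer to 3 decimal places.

The third angle is ∠X = 180° − ∠Y − ∠Z = 25.00°.
Law of sines: |ZX| = |XY|·sin Y/sin Z ≈ 49.987.
Law of sines: |YZ| = |XY|·sin X/sin Z ≈ 23.504.
Area = ½·|XY|·|ZX|·sin X ≈ 369.69.
The altitude from Y has length 2·area/|ZX| ≈ 14.792.

h_Y ≈ 14.792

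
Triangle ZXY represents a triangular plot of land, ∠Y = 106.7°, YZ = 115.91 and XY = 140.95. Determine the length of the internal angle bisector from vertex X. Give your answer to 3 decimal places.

By the law of cosines, ZX² = XY² + YZ² − 2·XY·YZ·cos Y = 42692, so ZX ≈ 206.62.
Law of cosines again: cos X = (ZX² + XY² − YZ²)/(2·ZX·XY) ≈ 0.84338, so ∠X ≈ 32.50°.
The bisector from X has length 2·ZX·XY·cos(∠X/2)/(ZX+XY) ≈ 160.89.

t_X ≈ 160.885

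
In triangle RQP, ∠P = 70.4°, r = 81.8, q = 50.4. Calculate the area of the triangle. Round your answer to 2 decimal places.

area ≈ 1941.92

Area = ½·r·q·sin P ≈ 1941.9.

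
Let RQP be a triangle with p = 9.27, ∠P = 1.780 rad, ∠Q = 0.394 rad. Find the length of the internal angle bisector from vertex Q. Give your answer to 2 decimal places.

The third angle is ∠R = π − ∠Q − ∠P = 0.968 rad.
Law of sines: r = p·sin R/sin P ≈ 7.8042.
Law of sines: q = p·sin Q/sin P ≈ 3.6379.
The bisector from Q has length 2·p·r·cos(∠Q/2)/(p+r) ≈ 8.3103.

t_Q ≈ 8.31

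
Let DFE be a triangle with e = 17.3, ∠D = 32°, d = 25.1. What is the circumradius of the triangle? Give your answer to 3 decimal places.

Law of sines: sin E = e·sin D/d ≈ 0.36524.
Since d ≥ e, only the acute value applies: ∠E ≈ 21.42°.
Then ∠F = 180° − ∠D − ∠E ≈ 126.58°.
Law of sines gives f = d·sin F/sin D ≈ 38.037.
Circumradius = d/(2 sin D) ≈ 23.683.

R ≈ 23.683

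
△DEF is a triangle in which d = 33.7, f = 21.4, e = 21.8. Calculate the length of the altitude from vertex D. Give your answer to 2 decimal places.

Semiperimeter s = (33.7 + 21.8 + 21.4)/2 = 38.45.
Heron's formula: area = √(38.45·4.75·16.65·17.05) ≈ 227.7.
The altitude from D has length 2·area/d ≈ 13.513.

h_D ≈ 13.51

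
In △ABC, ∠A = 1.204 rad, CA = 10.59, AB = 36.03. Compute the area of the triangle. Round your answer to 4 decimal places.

Area = ½·CA·AB·sin A ≈ 178.09.

area ≈ 178.0884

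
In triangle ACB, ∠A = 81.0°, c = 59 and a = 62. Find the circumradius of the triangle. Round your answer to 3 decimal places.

Law of sines: sin C = c·sin A/a ≈ 0.93990.
Since a ≥ c, only the acute value applies: ∠C ≈ 70.03°.
Then ∠B = 180° − ∠A − ∠C ≈ 28.97°.
Law of sines gives b = a·sin B/sin A ≈ 30.4.
Circumradius = a/(2 sin A) ≈ 31.386.

R ≈ 31.386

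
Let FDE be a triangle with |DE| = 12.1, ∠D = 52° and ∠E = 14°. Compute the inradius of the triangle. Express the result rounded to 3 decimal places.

1.187

The third angle is ∠F = 180° − ∠D − ∠E = 114.00°.
Law of sines: |EF| = |DE|·sin D/sin F ≈ 10.437.
Law of sines: |FD| = |DE|·sin E/sin F ≈ 3.2043.
Area = ½·|DE|·|EF|·sin E ≈ 15.276.
Semiperimeter s = (12.1+10.437+3.2043)/2 = 12.871.
Inradius = area/s = 15.276/12.871 ≈ 1.1869.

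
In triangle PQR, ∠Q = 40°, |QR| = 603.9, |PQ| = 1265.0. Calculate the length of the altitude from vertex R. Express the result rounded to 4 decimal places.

388.1794

By the law of cosines, |RP|² = |PQ|² + |QR|² − 2·|PQ|·|QR|·cos Q = 7.9451e+05, so |RP| ≈ 891.35.
Area = ½·|PQ|·|QR|·sin Q ≈ 2.4552e+05.
The altitude from R has length 2·area/|PQ| ≈ 388.18.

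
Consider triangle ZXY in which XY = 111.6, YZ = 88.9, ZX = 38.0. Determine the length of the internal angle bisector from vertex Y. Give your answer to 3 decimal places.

By the law of cosines, cos Y = (XY² + YZ² − ZX²) / (2·XY·YZ) ≈ 0.95320, so ∠Y ≈ 17.60°.
The bisector from Y has length 2·XY·YZ·cos(∠Y/2)/(XY+YZ) ≈ 97.8.

97.800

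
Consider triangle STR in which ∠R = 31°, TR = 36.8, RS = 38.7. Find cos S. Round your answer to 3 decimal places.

cos S ≈ 0.353

By the law of cosines, ST² = TR² + RS² − 2·TR·RS·cos R = 410.44, so ST ≈ 20.259.
Law of cosines again: cos S = (RS² + ST² − TR²)/(2·RS·ST) ≈ 0.35323, so ∠S ≈ 69.31°.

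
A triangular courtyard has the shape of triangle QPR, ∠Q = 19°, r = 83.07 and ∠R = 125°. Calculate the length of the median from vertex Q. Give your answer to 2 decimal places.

The third angle is ∠P = 180° − ∠R − ∠Q = 36.00°.
Law of sines: q = r·sin Q/sin R ≈ 33.016.
Law of sines: p = r·sin P/sin R ≈ 59.607.
Median from Q: ½√(2·p² + 2·r² − q²) ≈ 70.387.

m_Q ≈ 70.39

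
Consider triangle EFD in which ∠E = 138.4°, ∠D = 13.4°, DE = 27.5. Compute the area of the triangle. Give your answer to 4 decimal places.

123.1183

The third angle is ∠F = 180° − ∠D − ∠E = 28.20°.
Law of sines: FD = DE·sin E/sin F ≈ 38.637.
Law of sines: EF = DE·sin D/sin F ≈ 13.487.
Area = ½·DE·FD·sin D ≈ 123.12.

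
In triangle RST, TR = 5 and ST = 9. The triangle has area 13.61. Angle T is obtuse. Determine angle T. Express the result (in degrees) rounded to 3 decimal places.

From area = ½·ST·TR·sin T, we get sin T = 2·area/(ST·TR) ≈ 0.60489.
Taking the obtuse solution, ∠T ≈ 142.78°.

∠T ≈ 142.779°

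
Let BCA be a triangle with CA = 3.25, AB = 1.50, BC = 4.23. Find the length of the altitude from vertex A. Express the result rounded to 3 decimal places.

Semiperimeter s = (3.25 + 1.5 + 4.23)/2 = 4.49.
Heron's formula: area = √(4.49·1.24·2.99·0.26) ≈ 2.0804.
The altitude from A has length 2·area/BC ≈ 0.98366.

h_A ≈ 0.984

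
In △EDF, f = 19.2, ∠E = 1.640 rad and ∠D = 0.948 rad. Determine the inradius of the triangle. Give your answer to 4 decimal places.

r ≈ 6.6612

The third angle is ∠F = π − ∠E − ∠D = 0.554 rad.
Law of sines: e = f·sin E/sin F ≈ 36.432.
Law of sines: d = f·sin D/sin F ≈ 29.663.
Area = ½·f·e·sin D ≈ 284.08.
Semiperimeter s = (36.432+29.663+19.2)/2 = 42.648.
Inradius = area/s = 284.08/42.648 ≈ 6.6612.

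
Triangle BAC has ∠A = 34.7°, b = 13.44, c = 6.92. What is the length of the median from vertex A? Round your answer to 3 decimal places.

By the law of cosines, a² = c² + b² − 2·c·b·cos A = 75.593, so a ≈ 8.6944.
Median from A: ½√(2·c² + 2·b² − a²) ≈ 9.7653.

m_A ≈ 9.765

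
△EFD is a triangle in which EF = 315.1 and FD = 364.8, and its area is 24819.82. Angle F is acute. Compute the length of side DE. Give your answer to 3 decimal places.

From area = ½·EF·FD·sin F, we get sin F = 2·area/(EF·FD) ≈ 0.43184.
Taking the acute solution, ∠F ≈ 25.58°.
Law of cosines then gives DE ≈ 158.15.

158.151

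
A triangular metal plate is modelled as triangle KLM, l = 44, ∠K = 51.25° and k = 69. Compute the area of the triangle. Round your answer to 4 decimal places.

1499.6110

Law of sines: sin L = l·sin K/k ≈ 0.49732.
Since k ≥ l, only the acute value applies: ∠L ≈ 29.82°.
Then ∠M = 180° − ∠K − ∠L ≈ 98.93°.
Law of sines gives m = k·sin M/sin K ≈ 87.403.
Area = ½·k·l·sin M ≈ 1499.6.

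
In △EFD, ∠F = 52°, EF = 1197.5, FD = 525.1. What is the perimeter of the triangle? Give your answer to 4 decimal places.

2689.7977

By the law of cosines, DE² = EF² + FD² − 2·EF·FD·cos F = 9.3547e+05, so DE ≈ 967.2.
Semiperimeter s = (525.1+967.2+1197.5)/2 = 1344.9.
Perimeter = 525.1 + 967.2 + 1197.5 = 2689.8.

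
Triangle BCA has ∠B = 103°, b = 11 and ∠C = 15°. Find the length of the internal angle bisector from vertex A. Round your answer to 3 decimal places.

3.958

The third angle is ∠A = 180° − ∠B − ∠C = 62.00°.
Law of sines: c = b·sin C/sin B ≈ 2.9219.
Law of sines: a = b·sin A/sin B ≈ 9.9679.
The bisector from A has length 2·b·c·cos(∠A/2)/(b+c) ≈ 3.9578.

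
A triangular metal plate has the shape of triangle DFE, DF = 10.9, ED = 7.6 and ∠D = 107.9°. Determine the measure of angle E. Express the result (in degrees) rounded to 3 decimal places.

By the law of cosines, FE² = ED² + DF² − 2·ED·DF·cos D = 227.49, so FE ≈ 15.083.
Law of cosines again: cos E = (FE² + ED² − DF²)/(2·FE·ED) ≈ 0.72600, so ∠E ≈ 43.45°.

43.448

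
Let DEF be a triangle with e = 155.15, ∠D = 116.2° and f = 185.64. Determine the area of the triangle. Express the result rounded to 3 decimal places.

12921.438

Area = ½·e·f·sin D ≈ 12921.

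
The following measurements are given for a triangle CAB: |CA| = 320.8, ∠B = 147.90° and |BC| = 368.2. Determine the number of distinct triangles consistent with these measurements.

0

|BC|·sin B = 368.2·sin(147.90°) ≈ 195.7.
Since ∠B is not acute, a triangle exists only if |CA| > |BC|; here |CA| ≤ |BC|, so there is no triangle.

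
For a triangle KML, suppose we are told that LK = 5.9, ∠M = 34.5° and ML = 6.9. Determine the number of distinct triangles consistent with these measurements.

ML·sin M = 6.9·sin(34.5°) ≈ 3.908.
Since ML sin M < LK < ML (3.908 < 5.9 < 6.9), two triangles exist.

2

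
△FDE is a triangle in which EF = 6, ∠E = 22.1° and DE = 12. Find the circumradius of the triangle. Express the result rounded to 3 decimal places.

By the law of cosines, FD² = DE² + EF² − 2·DE·EF·cos E = 46.58, so FD ≈ 6.8249.
Area = ½·DE·EF·sin E ≈ 13.544.
Circumradius = FD/(2 sin E) ≈ 9.0703.

9.070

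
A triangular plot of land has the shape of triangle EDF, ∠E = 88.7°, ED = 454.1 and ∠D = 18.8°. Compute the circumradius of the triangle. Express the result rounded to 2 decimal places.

238.07

The third angle is ∠F = 180° − ∠E − ∠D = 72.50°.
Law of sines: DF = ED·sin E/sin F ≈ 476.01.
Law of sines: FE = ED·sin D/sin F ≈ 153.44.
Circumradius = ED/(2 sin F) ≈ 238.07.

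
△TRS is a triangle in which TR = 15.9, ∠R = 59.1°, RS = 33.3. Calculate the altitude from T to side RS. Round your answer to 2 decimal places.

By the law of cosines, ST² = TR² + RS² − 2·TR·RS·cos R = 817.89, so ST ≈ 28.599.
Area = ½·TR·RS·sin R ≈ 227.16.
The altitude from T has length 2·area/RS ≈ 13.643.

h_T ≈ 13.64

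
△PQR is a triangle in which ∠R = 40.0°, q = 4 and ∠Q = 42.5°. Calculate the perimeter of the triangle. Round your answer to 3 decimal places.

The third angle is ∠P = 180° − ∠Q − ∠R = 97.50°.
Law of sines: p = q·sin P/sin Q ≈ 5.8701.
Law of sines: r = q·sin R/sin Q ≈ 3.8058.
Semiperimeter s = (5.8701+4+3.8058)/2 = 6.8379.
Perimeter = 5.8701 + 4 + 3.8058 = 13.676.

perimeter ≈ 13.676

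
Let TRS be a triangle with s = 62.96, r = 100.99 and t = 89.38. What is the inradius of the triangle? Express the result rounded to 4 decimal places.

21.9422

Semiperimeter p = (89.38 + 100.99 + 62.96)/2 = 126.67.
Heron's formula: area = √(126.67·37.285·25.675·63.705) ≈ 2779.3.
Inradius = area/p = 2779.3/126.67 ≈ 21.942.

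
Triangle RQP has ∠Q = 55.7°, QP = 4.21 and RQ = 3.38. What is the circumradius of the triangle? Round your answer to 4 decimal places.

By the law of cosines, PR² = RQ² + QP² − 2·RQ·QP·cos Q = 13.111, so PR ≈ 3.6209.
Area = ½·RQ·QP·sin Q ≈ 5.8776.
Circumradius = PR/(2 sin Q) ≈ 2.1916.

2.1916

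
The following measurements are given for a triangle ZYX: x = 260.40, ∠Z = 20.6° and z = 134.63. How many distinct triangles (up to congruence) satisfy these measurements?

2

x·sin Z = 260.40·sin(20.6°) ≈ 91.62.
Since x sin Z < z < x (91.62 < 134.63 < 260.40), two triangles exist.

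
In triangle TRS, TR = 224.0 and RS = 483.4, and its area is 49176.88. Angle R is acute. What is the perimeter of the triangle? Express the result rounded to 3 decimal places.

From area = ½·TR·RS·sin R, we get sin R = 2·area/(TR·RS) ≈ 0.90831.
Taking the acute solution, ∠R ≈ 65.27°.
Law of cosines then gives ST ≈ 439.62.
Perimeter = 483.4 + 439.62 + 224 = 1147.

perimeter ≈ 1147.020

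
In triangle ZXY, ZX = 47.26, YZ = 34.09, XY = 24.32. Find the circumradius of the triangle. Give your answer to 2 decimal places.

R ≈ 24.69

By the law of cosines, cos Z = (YZ² + ZX² − XY²) / (2·YZ·ZX) ≈ 0.87027, so ∠Z ≈ 29.51°.
Circumradius = XY/(2 sin Z) ≈ 24.687.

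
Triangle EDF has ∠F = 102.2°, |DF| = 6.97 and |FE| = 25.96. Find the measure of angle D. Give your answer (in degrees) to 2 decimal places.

63.85

By the law of cosines, |ED|² = |DF|² + |FE|² − 2·|DF|·|FE|·cos F = 798.98, so |ED| ≈ 28.266.
Law of cosines again: cos D = (|ED|² + |DF|² − |FE|²)/(2·|ED|·|DF|) ≈ 0.44067, so ∠D ≈ 63.85°.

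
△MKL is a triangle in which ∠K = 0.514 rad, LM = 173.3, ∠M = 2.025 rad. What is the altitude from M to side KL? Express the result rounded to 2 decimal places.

h_M ≈ 98.22

The third angle is ∠L = π − ∠M − ∠K = 0.603 rad.
Law of sines: KL = LM·sin M/sin K ≈ 316.74.
Law of sines: MK = LM·sin L/sin K ≈ 199.78.
Area = ½·LM·KL·sin L ≈ 15556.
The altitude from M has length 2·area/KL ≈ 98.223.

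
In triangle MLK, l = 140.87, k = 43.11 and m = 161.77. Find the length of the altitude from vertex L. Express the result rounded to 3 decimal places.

h_L ≈ 40.089

Semiperimeter s = (161.77 + 140.87 + 43.11)/2 = 172.88.
Heron's formula: area = √(172.88·11.105·32.005·129.76) ≈ 2823.7.
The altitude from L has length 2·area/l ≈ 40.089.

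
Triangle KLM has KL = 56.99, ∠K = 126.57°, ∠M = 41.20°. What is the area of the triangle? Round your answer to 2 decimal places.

The third angle is ∠L = 180° − ∠M − ∠K = 12.23°.
Law of sines: LM = KL·sin K/sin M ≈ 69.487.
Law of sines: MK = KL·sin L/sin M ≈ 18.328.
Area = ½·KL·LM·sin L ≈ 419.44.

area ≈ 419.44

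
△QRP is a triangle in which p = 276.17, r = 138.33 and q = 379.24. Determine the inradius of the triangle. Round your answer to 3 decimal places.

37.232

Semiperimeter s = (379.24 + 138.33 + 276.17)/2 = 396.87.
Heron's formula: area = √(396.87·17.63·258.54·120.7) ≈ 14776.
Inradius = area/s = 14776/396.87 ≈ 37.232.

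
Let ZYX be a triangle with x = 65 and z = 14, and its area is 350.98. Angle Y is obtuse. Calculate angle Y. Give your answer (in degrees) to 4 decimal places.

129.5216

From area = ½·x·z·sin Y, we get sin Y = 2·area/(x·z) ≈ 0.77138.
Taking the obtuse solution, ∠Y ≈ 129.52°.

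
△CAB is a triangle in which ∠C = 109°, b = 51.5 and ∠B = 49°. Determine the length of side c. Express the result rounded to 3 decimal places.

The third angle is ∠A = 180° − ∠B − ∠C = 22.00°.
Law of sines: c = b·sin C/sin B ≈ 64.52.

64.520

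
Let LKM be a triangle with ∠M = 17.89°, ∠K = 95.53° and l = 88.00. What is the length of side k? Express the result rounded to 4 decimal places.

95.4544

The third angle is ∠L = 180° − ∠K − ∠M = 66.58°.
Law of sines: k = l·sin K/sin L ≈ 95.454.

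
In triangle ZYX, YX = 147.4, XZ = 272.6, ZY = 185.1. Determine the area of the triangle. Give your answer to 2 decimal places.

area ≈ 12849.89

Semiperimeter s = (147.4 + 272.6 + 185.1)/2 = 302.55.
Heron's formula: area = √(302.55·155.15·29.95·117.45) ≈ 12850.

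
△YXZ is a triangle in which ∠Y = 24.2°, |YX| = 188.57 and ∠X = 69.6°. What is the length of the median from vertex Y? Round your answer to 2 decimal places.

The third angle is ∠Z = 180° − ∠Y − ∠X = 86.20°.
Law of sines: |XZ| = |YX|·sin Y/sin Z ≈ 77.47.
Law of sines: |ZY| = |YX|·sin X/sin Z ≈ 177.13.
Median from Y: ½√(2·|ZY|² + 2·|YX|² − |XZ|²) ≈ 178.79.

178.79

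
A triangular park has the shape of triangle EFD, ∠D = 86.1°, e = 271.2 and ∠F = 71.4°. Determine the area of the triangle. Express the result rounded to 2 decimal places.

area ≈ 90866.77

The third angle is ∠E = 180° − ∠F − ∠D = 22.50°.
Law of sines: f = e·sin F/sin E ≈ 671.66.
Law of sines: d = e·sin D/sin E ≈ 707.04.
Area = ½·e·f·sin D ≈ 90867.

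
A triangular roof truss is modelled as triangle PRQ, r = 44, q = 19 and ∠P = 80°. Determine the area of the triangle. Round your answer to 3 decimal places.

area ≈ 411.650

Area = ½·r·q·sin P ≈ 411.65.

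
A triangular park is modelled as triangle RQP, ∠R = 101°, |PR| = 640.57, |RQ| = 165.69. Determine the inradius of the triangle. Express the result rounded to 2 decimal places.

By the law of cosines, |QP|² = |PR|² + |RQ|² − 2·|PR|·|RQ|·cos R = 4.7829e+05, so |QP| ≈ 691.58.
Area = ½·|PR|·|RQ|·sin R ≈ 52093.
Semiperimeter s = (691.58+640.57+165.69)/2 = 748.92.
Inradius = area/s = 52093/748.92 ≈ 69.557.

r ≈ 69.56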